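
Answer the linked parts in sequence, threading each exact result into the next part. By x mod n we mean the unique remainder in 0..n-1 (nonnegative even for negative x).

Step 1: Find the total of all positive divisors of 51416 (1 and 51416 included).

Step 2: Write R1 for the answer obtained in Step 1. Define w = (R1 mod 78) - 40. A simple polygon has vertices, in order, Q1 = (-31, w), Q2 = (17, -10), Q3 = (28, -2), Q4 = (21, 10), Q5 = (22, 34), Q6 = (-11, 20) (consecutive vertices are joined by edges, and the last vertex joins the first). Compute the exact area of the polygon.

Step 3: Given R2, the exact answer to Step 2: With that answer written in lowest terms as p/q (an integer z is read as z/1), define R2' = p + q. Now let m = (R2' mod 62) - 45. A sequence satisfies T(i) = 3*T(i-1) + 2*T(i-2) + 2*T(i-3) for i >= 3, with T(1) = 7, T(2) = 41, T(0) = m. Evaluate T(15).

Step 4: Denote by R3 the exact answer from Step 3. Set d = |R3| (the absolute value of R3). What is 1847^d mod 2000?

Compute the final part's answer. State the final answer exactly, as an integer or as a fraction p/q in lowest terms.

263

Step 1: 51416 = 2^3 * 6427; sigma = (1 + 2 + 4 + 8) * (1 + 6427) = 15 * 6428 = 96420; answer 96420
Step 2: R1 = 96420; w = -28; cross terms: (-31*-10 - 17*-28)=786, (17*-2 - 28*-10)=246, (28*10 - 21*-2)=322, (21*34 - 22*10)=494, (22*20 - -11*34)=814, (-11*-28 - -31*20)=928; twice the area = |3590| = 3590; area = 1795; answer 1795
Step 3: R2 = 1795; threaded value p + q = 1796; m = 15; T(3) = 3*(41) + 2*(7) + 2*(15) = 167; iterating: T(3)=167, T(4)=597, T(5)=2207, T(6)=8149, T(7)=30055, T(8)=110877, T(9)=409039, T(10)=1508981, T(11)=5566775, T(12)=20536365, T(13)=75760607, T(14)=279488101, T(15)=1031058247; answer 1031058247
Step 4: R3 = 1031058247; d = 1031058247; squarings mod 2000: 1847^1=1847, 1847^2=1409, 1847^4=1281, 1847^8=961, 1847^16=1521, 1847^32=1441, 1847^64=481, 1847^128=1361, 1847^256=321, 1847^512=1041, 1847^1024=1681, 1847^2048=1761, 1847^4096=1121, 1847^8192=641, 1847^16384=881, 1847^32768=161, 1847^65536=1921, 1847^131072=241, 1847^262144=81, 1847^524288=561, 1847^1048576=721, 1847^2097152=1841, 1847^4194304=1281, 1847^8388608=961, 1847^16777216=1521, 1847^33554432=1441, 1847^67108864=481, 1847^134217728=1361, 1847^268435456=321, 1847^536870912=1041; 1847^1031058247 = 1847^1 * 1847^2 * 1847^4 * 1847^64 * 1847^256 * 1847^512 * 1847^4096 * 1847^8192 * 1847^32768 * 1847^262144 * 1847^1048576 * 1847^2097152 * 1847^4194304 * 1847^16777216 * 1847^67108864 * 1847^134217728 * 1847^268435456 * 1847^536870912 = 263 (mod 2000); answer 263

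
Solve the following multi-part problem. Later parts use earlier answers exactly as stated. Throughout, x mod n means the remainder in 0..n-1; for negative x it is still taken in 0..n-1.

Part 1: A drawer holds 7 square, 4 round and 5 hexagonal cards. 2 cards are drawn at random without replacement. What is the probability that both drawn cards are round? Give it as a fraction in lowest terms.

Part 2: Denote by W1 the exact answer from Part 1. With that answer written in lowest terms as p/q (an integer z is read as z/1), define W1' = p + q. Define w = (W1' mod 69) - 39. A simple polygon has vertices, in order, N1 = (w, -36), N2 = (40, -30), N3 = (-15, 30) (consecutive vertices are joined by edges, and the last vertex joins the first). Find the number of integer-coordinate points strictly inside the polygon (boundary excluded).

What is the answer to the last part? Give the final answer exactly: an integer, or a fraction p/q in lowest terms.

Part 1: total draws C(16,2) = 120; favorable C(4,2) = 6; P = 1/20; answer 1/20
Part 2: W1 = 1/20; threaded value p + q = 21; w = -18; cross terms: (-18*-30 - 40*-36)=1980, (40*30 - -15*-30)=750, (-15*-36 - -18*30)=1080; twice the area = |3810| = 3810; area = 1905; boundary points = 2 + 5 + 3 = 10; strictly interior points = area - boundary/2 + 1 = 1901; answer 1901

1901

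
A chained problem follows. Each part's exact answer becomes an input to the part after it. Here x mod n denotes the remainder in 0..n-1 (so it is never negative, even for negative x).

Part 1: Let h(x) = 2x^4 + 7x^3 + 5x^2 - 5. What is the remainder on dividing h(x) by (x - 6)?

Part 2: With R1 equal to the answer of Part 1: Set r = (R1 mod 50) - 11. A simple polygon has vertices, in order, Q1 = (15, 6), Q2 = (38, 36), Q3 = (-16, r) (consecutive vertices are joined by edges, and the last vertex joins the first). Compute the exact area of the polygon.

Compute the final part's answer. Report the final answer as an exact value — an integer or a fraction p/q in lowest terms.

603

Part 1: remainder = value at the root: 2*(6)^4 + 7*(6)^3 + 5*(6)^2 - 5 = (2592) + (1512) + (180) + (-5) = 4279; answer 4279
Part 2: R1 = 4279; r = 18; cross terms: (15*36 - 38*6)=312, (38*18 - -16*36)=1260, (-16*6 - 15*18)=-366; twice the area = |1206| = 1206; area = 603; answer 603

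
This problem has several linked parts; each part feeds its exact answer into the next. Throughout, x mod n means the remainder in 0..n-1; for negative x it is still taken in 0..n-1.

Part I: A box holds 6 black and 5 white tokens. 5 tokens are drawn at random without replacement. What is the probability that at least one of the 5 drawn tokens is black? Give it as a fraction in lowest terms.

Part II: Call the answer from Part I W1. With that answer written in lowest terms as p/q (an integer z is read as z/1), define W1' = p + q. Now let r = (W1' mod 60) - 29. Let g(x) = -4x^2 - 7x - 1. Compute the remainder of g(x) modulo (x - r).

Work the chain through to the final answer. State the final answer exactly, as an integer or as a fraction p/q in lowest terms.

Part I: total draws C(11,5) = 462; complement C(5,5) = 1; favorable 462 - 1 = 461; P = 461/462; answer 461/462
Part II: W1 = 461/462; threaded value p + q = 923; r = -6; remainder = value at the root: -4*(-6)^2 - 7*(-6)^1 - 1 = (-144) + (42) + (-1) = -103; answer -103

-103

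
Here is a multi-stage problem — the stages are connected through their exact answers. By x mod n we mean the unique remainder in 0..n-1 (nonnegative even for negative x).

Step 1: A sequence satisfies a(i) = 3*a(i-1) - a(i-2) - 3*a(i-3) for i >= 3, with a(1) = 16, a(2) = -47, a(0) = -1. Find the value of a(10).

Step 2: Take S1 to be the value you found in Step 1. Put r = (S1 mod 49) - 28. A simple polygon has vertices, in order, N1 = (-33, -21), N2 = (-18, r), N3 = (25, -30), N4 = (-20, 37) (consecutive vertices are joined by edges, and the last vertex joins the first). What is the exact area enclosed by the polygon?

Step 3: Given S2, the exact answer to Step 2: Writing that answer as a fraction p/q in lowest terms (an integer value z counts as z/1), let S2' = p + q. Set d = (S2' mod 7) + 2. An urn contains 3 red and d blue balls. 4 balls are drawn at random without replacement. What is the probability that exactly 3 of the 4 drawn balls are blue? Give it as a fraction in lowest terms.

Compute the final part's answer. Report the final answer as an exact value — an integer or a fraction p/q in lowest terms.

Step 1: a(3) = 3*(-47) - 1*(16) - 3*(-1) = -154; iterating: a(3)=-154, a(4)=-463, a(5)=-1094, a(6)=-2357, a(7)=-4588, a(8)=-8125, a(9)=-12716, a(10)=-16259; answer -16259
Step 2: S1 = -16259; r = -19; cross terms: (-33*-19 - -18*-21)=249, (-18*-30 - 25*-19)=1015, (25*37 - -20*-30)=325, (-20*-21 - -33*37)=1641; twice the area = |3230| = 3230; area = 1615; answer 1615
Step 3: S2 = 1615; threaded value p + q = 1616; d = 8; total draws C(11,4) = 330; favorable C(8,3)*C(3,1) = 168; P = 28/55; answer 28/55

28/55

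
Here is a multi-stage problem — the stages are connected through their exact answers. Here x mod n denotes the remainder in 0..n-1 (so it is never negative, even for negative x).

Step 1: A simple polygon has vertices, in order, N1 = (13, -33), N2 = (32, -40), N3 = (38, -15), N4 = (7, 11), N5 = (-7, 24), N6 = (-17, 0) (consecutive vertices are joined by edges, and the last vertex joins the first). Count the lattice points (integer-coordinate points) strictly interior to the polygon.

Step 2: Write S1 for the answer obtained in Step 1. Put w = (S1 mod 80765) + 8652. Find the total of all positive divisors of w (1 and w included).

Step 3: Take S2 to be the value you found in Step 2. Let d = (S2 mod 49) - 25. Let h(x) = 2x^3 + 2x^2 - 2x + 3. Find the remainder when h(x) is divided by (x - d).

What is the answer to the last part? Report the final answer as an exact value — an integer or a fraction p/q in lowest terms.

Step 1: cross terms: (13*-40 - 32*-33)=536, (32*-15 - 38*-40)=1040, (38*11 - 7*-15)=523, (7*24 - -7*11)=245, (-7*0 - -17*24)=408, (-17*-33 - 13*0)=561; twice the area = |3313| = 3313; area = 3313/2; boundary points = 1 + 1 + 1 + 1 + 2 + 3 = 9; strictly interior points = area - boundary/2 + 1 = 1653; answer 1653
Step 2: S1 = 1653; w = 10305; 10305 = 3^2 * 5 * 229; sigma = (1 + 3 + 9) * (1 + 5) * (1 + 229) = 13 * 6 * 230 = 17940; answer 17940
Step 3: S2 = 17940; d = -19; remainder = value at the root: 2*(-19)^3 + 2*(-19)^2 - 2*(-19)^1 + 3 = (-13718) + (722) + (38) + (3) = -12955; answer -12955

-12955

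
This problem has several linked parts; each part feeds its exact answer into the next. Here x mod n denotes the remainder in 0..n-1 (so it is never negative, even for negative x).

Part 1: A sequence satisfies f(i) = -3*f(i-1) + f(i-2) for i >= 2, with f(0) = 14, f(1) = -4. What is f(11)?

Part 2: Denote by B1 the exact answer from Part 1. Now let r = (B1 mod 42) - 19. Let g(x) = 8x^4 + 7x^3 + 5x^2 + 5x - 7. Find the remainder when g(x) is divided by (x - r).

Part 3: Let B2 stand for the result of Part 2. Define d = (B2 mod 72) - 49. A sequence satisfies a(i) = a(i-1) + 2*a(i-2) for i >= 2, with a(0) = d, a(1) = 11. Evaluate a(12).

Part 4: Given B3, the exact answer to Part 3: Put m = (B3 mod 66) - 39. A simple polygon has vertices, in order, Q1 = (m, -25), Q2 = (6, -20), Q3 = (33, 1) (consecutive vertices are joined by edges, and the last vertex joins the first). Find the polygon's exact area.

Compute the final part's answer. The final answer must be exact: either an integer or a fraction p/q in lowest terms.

Part 1: f(2) = -3*(-4) + 1*(14) = 26; iterating: f(2)=26, f(3)=-82, f(4)=272, f(5)=-898, f(6)=2966, f(7)=-9796, f(8)=32354, f(9)=-106858, f(10)=352928, f(11)=-1165642; answer -1165642
Part 2: B1 = -1165642; r = 7; remainder = value at the root: 8*(7)^4 + 7*(7)^3 + 5*(7)^2 + 5*(7)^1 - 7 = (19208) + (2401) + (245) + (35) + (-7) = 21882; answer 21882
Part 3: B2 = 21882; d = 17; a(2) = 1*(11) + 2*(17) = 45; iterating: a(2)=45, a(3)=67, a(4)=157, a(5)=291, a(6)=605, a(7)=1187, a(8)=2397, a(9)=4771, a(10)=9565, a(11)=19107, a(12)=38237; answer 38237
Part 4: B3 = 38237; m = -16; cross terms: (-16*-20 - 6*-25)=470, (6*1 - 33*-20)=666, (33*-25 - -16*1)=-809; twice the area = |327| = 327; area = 327/2; answer 327/2

327/2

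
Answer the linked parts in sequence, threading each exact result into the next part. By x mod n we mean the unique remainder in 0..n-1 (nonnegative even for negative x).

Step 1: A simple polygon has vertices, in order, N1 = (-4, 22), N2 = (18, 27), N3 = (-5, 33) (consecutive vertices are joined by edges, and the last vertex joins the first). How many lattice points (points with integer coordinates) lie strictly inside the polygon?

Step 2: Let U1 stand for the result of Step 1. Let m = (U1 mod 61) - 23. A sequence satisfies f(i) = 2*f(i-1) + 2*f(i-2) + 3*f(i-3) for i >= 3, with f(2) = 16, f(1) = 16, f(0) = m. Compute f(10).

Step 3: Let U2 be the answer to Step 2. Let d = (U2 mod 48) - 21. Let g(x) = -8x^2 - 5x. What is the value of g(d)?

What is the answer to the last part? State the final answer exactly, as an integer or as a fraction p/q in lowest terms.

Step 1: cross terms: (-4*27 - 18*22)=-504, (18*33 - -5*27)=729, (-5*22 - -4*33)=22; twice the area = |247| = 247; area = 247/2; boundary points = 1 + 1 + 1 = 3; strictly interior points = area - boundary/2 + 1 = 123; answer 123
Step 2: U1 = 123; m = -22; f(3) = 2*(16) + 2*(16) + 3*(-22) = -2; iterating: f(3)=-2, f(4)=76, f(5)=196, f(6)=538, f(7)=1696, f(8)=5056, f(9)=15118, f(10)=45436; answer 45436
Step 3: U2 = 45436; d = 7; -8*(7)^2 - 5*(7)^1 = (-392) + (-35) = -427; answer -427

-427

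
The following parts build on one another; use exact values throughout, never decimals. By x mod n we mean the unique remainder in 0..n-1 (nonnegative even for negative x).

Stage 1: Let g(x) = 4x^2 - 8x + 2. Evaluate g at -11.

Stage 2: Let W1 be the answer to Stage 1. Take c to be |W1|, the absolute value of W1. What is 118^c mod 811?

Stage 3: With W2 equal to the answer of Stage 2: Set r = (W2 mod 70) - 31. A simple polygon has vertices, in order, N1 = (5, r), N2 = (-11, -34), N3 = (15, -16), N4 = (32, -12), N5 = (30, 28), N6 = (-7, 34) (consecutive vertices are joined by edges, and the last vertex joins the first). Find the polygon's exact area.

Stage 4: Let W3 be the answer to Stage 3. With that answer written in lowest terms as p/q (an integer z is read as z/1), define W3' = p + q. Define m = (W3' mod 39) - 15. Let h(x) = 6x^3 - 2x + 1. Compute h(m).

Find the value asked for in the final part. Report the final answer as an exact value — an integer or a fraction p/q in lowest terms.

Stage 1: 4*(-11)^2 - 8*(-11)^1 + 2 = (484) + (88) + (2) = 574; answer 574
Stage 2: W1 = 574; c = 574; squarings mod 811: 118^1=118, 118^2=137, 118^4=116, 118^8=480, 118^16=76, 118^32=99, 118^64=69, 118^128=706, 118^256=482, 118^512=378; 118^574 = 118^2 * 118^4 * 118^8 * 118^16 * 118^32 * 118^512 = 587 (mod 811); answer 587
Stage 3: W2 = 587; r = -4; cross terms: (5*-34 - -11*-4)=-214, (-11*-16 - 15*-34)=686, (15*-12 - 32*-16)=332, (32*28 - 30*-12)=1256, (30*34 - -7*28)=1216, (-7*-4 - 5*34)=-142; twice the area = |3134| = 3134; area = 1567; answer 1567
Stage 4: W3 = 1567; threaded value p + q = 1568; m = -7; 6*(-7)^3 - 2*(-7)^1 + 1 = (-2058) + (14) + (1) = -2043; answer -2043

-2043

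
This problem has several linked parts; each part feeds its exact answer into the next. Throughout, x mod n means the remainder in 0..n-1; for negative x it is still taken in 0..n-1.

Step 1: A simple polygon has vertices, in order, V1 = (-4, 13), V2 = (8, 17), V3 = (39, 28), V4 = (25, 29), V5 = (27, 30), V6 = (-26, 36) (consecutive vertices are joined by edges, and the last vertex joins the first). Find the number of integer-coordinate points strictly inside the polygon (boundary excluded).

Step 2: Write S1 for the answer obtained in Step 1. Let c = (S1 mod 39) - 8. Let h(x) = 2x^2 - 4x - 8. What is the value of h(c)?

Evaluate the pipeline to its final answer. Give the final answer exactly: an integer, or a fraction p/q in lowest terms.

Step 1: cross terms: (-4*17 - 8*13)=-172, (8*28 - 39*17)=-439, (39*29 - 25*28)=431, (25*30 - 27*29)=-33, (27*36 - -26*30)=1752, (-26*13 - -4*36)=-194; twice the area = |1345| = 1345; area = 1345/2; boundary points = 4 + 1 + 1 + 1 + 1 + 1 = 9; strictly interior points = area - boundary/2 + 1 = 669; answer 669
Step 2: S1 = 669; c = -2; 2*(-2)^2 - 4*(-2)^1 - 8 = (8) + (8) + (-8) = 8; answer 8

8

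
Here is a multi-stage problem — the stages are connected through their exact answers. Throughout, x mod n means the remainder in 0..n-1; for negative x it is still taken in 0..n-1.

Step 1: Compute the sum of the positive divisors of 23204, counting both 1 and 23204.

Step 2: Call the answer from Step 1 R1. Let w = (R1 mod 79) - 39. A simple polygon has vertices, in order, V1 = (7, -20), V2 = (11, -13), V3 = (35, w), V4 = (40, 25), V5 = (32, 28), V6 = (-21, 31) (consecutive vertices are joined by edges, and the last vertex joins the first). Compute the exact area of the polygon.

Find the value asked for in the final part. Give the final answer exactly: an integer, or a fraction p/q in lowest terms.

Step 1: 23204 = 2^2 * 5801; sigma = (1 + 2 + 4) * (1 + 5801) = 7 * 5802 = 40614; answer 40614
Step 2: R1 = 40614; w = -31; cross terms: (7*-13 - 11*-20)=129, (11*-31 - 35*-13)=114, (35*25 - 40*-31)=2115, (40*28 - 32*25)=320, (32*31 - -21*28)=1580, (-21*-20 - 7*31)=203; twice the area = |4461| = 4461; area = 4461/2; answer 4461/2

4461/2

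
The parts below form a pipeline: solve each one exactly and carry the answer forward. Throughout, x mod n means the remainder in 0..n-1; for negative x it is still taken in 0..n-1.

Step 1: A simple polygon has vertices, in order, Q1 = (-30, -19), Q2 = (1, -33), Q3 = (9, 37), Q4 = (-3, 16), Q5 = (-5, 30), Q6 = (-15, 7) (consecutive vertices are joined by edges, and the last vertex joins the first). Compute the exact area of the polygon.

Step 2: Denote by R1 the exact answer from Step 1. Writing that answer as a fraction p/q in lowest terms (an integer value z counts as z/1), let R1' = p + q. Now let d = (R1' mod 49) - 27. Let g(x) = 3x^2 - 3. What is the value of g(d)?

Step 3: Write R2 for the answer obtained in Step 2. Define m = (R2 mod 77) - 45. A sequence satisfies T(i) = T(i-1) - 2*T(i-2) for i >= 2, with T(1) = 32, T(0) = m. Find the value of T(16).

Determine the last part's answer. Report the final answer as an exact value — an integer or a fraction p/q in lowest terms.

-3432

Step 1: cross terms: (-30*-33 - 1*-19)=1009, (1*37 - 9*-33)=334, (9*16 - -3*37)=255, (-3*30 - -5*16)=-10, (-5*7 - -15*30)=415, (-15*-19 - -30*7)=495; twice the area = |2498| = 2498; area = 1249; answer 1249
Step 2: R1 = 1249; threaded value p + q = 1250; d = -2; 3*(-2)^2 - 3 = (12) + (-3) = 9; answer 9
Step 3: R2 = 9; m = -36; T(2) = 1*(32) - 2*(-36) = 104; iterating: T(2)=104, T(3)=40, T(4)=-168, T(5)=-248, T(6)=88, T(7)=584, T(8)=408, T(9)=-760, T(10)=-1576, T(11)=-56, T(12)=3096, T(13)=3208, T(14)=-2984, T(15)=-9400, T(16)=-3432; answer -3432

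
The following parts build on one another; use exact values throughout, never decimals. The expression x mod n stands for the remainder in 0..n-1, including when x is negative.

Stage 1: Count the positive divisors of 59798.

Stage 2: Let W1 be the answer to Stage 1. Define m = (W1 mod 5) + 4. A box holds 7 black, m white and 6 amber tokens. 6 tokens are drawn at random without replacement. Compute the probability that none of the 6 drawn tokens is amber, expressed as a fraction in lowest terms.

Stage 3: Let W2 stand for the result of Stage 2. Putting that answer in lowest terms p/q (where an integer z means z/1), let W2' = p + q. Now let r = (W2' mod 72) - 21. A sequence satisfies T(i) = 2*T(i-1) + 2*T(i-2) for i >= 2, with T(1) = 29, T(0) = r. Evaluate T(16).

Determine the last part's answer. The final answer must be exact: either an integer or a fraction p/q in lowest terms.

Stage 1: 59798 = 2 * 29 * 1031; number of divisors = (1+1) * (1+1) * (1+1) = 8; answer 8
Stage 2: W1 = 8; m = 7; total draws C(20,6) = 38760; favorable C(14,6) = 3003; P = 1001/12920; answer 1001/12920
Stage 3: W2 = 1001/12920; threaded value p + q = 13921; r = 4; T(2) = 2*(29) + 2*(4) = 66; iterating: T(2)=66, T(3)=190, T(4)=512, T(5)=1404, T(6)=3832, T(7)=10472, T(8)=28608, T(9)=78160, T(10)=213536, T(11)=583392, T(12)=1593856, T(13)=4354496, T(14)=11896704, T(15)=32502400, T(16)=88798208; answer 88798208

88798208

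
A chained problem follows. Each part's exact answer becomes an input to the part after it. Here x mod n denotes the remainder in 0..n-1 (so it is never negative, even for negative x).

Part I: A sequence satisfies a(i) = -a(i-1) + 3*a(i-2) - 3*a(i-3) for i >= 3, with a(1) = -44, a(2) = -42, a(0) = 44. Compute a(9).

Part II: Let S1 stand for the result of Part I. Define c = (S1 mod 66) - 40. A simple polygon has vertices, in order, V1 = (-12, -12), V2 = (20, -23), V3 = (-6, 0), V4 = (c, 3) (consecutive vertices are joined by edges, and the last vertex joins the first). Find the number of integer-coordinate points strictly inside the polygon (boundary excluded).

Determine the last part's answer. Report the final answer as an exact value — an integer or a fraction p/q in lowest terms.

401

Part I: a(3) = -1*(-42) + 3*(-44) - 3*(44) = -222; iterating: a(3)=-222, a(4)=228, a(5)=-768, a(6)=2118, a(7)=-5106, a(8)=13764, a(9)=-35436; answer -35436
Part II: S1 = -35436; c = -34; cross terms: (-12*-23 - 20*-12)=516, (20*0 - -6*-23)=-138, (-6*3 - -34*0)=-18, (-34*-12 - -12*3)=444; twice the area = |804| = 804; area = 402; boundary points = 1 + 1 + 1 + 1 = 4; strictly interior points = area - boundary/2 + 1 = 401; answer 401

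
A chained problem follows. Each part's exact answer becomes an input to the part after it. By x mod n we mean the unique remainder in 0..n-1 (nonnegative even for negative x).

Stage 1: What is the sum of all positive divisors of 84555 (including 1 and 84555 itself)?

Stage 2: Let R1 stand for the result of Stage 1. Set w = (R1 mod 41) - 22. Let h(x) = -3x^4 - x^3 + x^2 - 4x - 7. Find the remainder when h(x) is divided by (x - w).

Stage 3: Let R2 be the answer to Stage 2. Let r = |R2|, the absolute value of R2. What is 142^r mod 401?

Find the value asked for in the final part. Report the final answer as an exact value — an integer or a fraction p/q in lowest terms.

230

Stage 1: 84555 = 3^2 * 5 * 1879; sigma = (1 + 3 + 9) * (1 + 5) * (1 + 1879) = 13 * 6 * 1880 = 146640; answer 146640
Stage 2: R1 = 146640; w = 2; remainder = value at the root: -3*(2)^4 - 1*(2)^3 + 1*(2)^2 - 4*(2)^1 - 7 = (-48) + (-8) + (4) + (-8) + (-7) = -67; answer -67
Stage 3: R2 = -67; r = 67; squarings mod 401: 142^1=142, 142^2=114, 142^4=164, 142^8=29, 142^16=39, 142^32=318, 142^64=72; 142^67 = 142^1 * 142^2 * 142^64 = 230 (mod 401); answer 230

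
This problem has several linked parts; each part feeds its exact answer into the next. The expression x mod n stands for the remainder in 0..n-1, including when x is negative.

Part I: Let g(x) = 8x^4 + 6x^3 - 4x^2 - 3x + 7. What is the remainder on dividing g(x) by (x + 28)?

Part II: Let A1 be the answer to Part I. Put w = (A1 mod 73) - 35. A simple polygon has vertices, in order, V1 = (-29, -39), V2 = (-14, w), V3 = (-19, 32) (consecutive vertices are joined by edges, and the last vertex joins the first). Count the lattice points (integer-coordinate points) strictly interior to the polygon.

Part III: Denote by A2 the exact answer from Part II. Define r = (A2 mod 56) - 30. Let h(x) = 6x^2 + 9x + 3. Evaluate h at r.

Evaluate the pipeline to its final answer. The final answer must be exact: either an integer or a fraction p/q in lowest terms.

Part I: remainder = value at the root: 8*(-28)^4 + 6*(-28)^3 - 4*(-28)^2 - 3*(-28)^1 + 7 = (4917248) + (-131712) + (-3136) + (84) + (7) = 4782491; answer 4782491
Part II: A1 = 4782491; w = 7; cross terms: (-29*7 - -14*-39)=-749, (-14*32 - -19*7)=-315, (-19*-39 - -29*32)=1669; twice the area = |605| = 605; area = 605/2; boundary points = 1 + 5 + 1 = 7; strictly interior points = area - boundary/2 + 1 = 300; answer 300
Part III: A2 = 300; r = -10; 6*(-10)^2 + 9*(-10)^1 + 3 = (600) + (-90) + (3) = 513; answer 513

513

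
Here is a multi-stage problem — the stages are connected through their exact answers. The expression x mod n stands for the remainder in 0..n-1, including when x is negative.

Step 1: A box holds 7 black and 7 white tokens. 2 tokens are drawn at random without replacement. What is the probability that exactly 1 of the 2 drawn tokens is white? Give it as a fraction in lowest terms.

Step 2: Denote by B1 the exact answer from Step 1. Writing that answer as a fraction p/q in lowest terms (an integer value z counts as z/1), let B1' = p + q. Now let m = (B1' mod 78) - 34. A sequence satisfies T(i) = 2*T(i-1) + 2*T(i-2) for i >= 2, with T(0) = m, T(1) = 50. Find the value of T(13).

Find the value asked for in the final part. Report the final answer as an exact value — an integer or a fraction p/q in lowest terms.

5421440

Step 1: total draws C(14,2) = 91; favorable C(7,1)*C(7,1) = 49; P = 7/13; answer 7/13
Step 2: B1 = 7/13; threaded value p + q = 20; m = -14; T(2) = 2*(50) + 2*(-14) = 72; iterating: T(2)=72, T(3)=244, T(4)=632, T(5)=1752, T(6)=4768, T(7)=13040, T(8)=35616, T(9)=97312, T(10)=265856, T(11)=726336, T(12)=1984384, T(13)=5421440; answer 5421440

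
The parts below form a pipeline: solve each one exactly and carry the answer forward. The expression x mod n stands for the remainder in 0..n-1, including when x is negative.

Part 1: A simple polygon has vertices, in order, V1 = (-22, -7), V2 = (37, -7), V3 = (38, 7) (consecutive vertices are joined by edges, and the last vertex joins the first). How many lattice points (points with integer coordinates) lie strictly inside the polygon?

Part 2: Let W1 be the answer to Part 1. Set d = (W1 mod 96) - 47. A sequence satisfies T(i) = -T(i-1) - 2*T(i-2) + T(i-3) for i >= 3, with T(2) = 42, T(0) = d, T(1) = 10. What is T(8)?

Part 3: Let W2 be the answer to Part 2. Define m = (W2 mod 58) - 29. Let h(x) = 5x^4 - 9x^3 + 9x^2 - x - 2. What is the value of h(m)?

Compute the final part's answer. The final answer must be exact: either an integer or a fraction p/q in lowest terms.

716602

Part 1: cross terms: (-22*-7 - 37*-7)=413, (37*7 - 38*-7)=525, (38*-7 - -22*7)=-112; twice the area = |826| = 826; area = 413; boundary points = 59 + 1 + 2 = 62; strictly interior points = area - boundary/2 + 1 = 383; answer 383
Part 2: W1 = 383; d = 48; T(3) = -1*(42) - 2*(10) + 1*(48) = -14; iterating: T(3)=-14, T(4)=-60, T(5)=130, T(6)=-24, T(7)=-296, T(8)=474; answer 474
Part 3: W2 = 474; m = -19; 5*(-19)^4 - 9*(-19)^3 + 9*(-19)^2 - 1*(-19)^1 - 2 = (651605) + (61731) + (3249) + (19) + (-2) = 716602; answer 716602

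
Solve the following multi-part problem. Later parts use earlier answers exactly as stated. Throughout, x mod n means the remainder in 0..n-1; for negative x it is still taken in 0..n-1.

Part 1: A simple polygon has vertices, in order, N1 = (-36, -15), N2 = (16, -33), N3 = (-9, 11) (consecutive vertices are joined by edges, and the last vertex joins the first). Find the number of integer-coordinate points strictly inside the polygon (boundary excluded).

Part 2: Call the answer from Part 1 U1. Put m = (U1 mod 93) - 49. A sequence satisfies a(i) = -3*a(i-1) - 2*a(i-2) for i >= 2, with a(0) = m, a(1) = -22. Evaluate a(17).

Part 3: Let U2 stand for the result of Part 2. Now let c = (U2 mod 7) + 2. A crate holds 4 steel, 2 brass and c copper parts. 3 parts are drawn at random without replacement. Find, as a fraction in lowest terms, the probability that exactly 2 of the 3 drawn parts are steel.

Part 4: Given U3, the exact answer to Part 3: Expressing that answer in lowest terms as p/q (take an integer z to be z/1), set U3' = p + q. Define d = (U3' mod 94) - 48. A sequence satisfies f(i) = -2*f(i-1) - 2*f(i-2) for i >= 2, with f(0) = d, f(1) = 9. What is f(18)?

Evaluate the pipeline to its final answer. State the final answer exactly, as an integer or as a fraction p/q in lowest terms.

-18944

Part 1: cross terms: (-36*-33 - 16*-15)=1428, (16*11 - -9*-33)=-121, (-9*-15 - -36*11)=531; twice the area = |1838| = 1838; area = 919; boundary points = 2 + 1 + 1 = 4; strictly interior points = area - boundary/2 + 1 = 918; answer 918
Part 2: U1 = 918; m = 32; a(2) = -3*(-22) - 2*(32) = 2; iterating: a(2)=2, a(3)=38, a(4)=-118, a(5)=278, a(6)=-598, a(7)=1238, a(8)=-2518, a(9)=5078, a(10)=-10198, a(11)=20438, a(12)=-40918, a(13)=81878, a(14)=-163798, a(15)=327638, a(16)=-655318, a(17)=1310678; answer 1310678
Part 3: U2 = 1310678; c = 7; total draws C(13,3) = 286; favorable C(4,2)*C(9,1) = 54; P = 27/143; answer 27/143
Part 4: U3 = 27/143; threaded value p + q = 170; d = 28; f(2) = -2*(9) - 2*(28) = -74; iterating: f(2)=-74, f(3)=130, f(4)=-112, f(5)=-36, f(6)=296, f(7)=-520, f(8)=448, f(9)=144, f(10)=-1184, f(11)=2080, f(12)=-1792, f(13)=-576, f(14)=4736, f(15)=-8320, f(16)=7168, f(17)=2304, f(18)=-18944; answer -18944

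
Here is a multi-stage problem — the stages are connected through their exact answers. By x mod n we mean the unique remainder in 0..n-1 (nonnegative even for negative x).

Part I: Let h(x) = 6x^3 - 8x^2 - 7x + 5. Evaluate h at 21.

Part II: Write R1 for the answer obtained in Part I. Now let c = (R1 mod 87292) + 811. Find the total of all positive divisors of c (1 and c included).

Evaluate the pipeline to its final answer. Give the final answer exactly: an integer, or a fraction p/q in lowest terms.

Part I: 6*(21)^3 - 8*(21)^2 - 7*(21)^1 + 5 = (55566) + (-3528) + (-147) + (5) = 51896; answer 51896
Part II: R1 = 51896; c = 52707; 52707 = 3 * 17569; sigma = (1 + 3) * (1 + 17569) = 4 * 17570 = 70280; answer 70280

70280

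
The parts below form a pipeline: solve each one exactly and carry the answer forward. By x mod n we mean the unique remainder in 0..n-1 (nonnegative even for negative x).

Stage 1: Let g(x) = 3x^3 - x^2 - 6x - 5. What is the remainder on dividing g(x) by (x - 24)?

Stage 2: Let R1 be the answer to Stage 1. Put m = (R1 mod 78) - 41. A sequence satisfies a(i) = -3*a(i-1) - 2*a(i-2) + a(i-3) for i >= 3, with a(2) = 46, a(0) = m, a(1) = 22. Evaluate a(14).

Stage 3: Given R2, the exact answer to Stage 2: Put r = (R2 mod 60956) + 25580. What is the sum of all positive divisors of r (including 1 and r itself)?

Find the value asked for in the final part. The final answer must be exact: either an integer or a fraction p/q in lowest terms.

126360

Stage 1: remainder = value at the root: 3*(24)^3 - 1*(24)^2 - 6*(24)^1 - 5 = (41472) + (-576) + (-144) + (-5) = 40747; answer 40747
Stage 2: R1 = 40747; m = -10; a(3) = -3*(46) - 2*(22) + 1*(-10) = -192; iterating: a(3)=-192, a(4)=506, a(5)=-1088, a(6)=2060, a(7)=-3498, a(8)=5286, a(9)=-6802, a(10)=6336, a(11)=-118, a(12)=-19120, a(13)=63932, a(14)=-153674; answer -153674
Stage 3: R2 = -153674; r = 54774; 54774 = 2 * 3^2 * 17 * 179; sigma = (1 + 2) * (1 + 3 + 9) * (1 + 17) * (1 + 179) = 3 * 13 * 18 * 180 = 126360; answer 126360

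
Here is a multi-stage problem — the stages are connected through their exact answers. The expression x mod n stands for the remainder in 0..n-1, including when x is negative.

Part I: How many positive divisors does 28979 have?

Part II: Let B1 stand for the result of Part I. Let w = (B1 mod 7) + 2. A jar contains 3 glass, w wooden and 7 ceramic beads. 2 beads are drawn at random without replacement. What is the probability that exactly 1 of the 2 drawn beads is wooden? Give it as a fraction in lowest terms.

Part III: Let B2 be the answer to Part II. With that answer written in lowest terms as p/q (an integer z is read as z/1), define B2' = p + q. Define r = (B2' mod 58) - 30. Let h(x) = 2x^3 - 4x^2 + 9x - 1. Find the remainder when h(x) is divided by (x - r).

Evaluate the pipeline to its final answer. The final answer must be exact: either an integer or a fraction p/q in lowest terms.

-7786

Part I: 28979 is prime, so its only divisors are 1 and 28979; count = 2; answer 2
Part II: B1 = 2; w = 4; total draws C(14,2) = 91; favorable C(4,1)*C(10,1) = 40; P = 40/91; answer 40/91
Part III: B2 = 40/91; threaded value p + q = 131; r = -15; remainder = value at the root: 2*(-15)^3 - 4*(-15)^2 + 9*(-15)^1 - 1 = (-6750) + (-900) + (-135) + (-1) = -7786; answer -7786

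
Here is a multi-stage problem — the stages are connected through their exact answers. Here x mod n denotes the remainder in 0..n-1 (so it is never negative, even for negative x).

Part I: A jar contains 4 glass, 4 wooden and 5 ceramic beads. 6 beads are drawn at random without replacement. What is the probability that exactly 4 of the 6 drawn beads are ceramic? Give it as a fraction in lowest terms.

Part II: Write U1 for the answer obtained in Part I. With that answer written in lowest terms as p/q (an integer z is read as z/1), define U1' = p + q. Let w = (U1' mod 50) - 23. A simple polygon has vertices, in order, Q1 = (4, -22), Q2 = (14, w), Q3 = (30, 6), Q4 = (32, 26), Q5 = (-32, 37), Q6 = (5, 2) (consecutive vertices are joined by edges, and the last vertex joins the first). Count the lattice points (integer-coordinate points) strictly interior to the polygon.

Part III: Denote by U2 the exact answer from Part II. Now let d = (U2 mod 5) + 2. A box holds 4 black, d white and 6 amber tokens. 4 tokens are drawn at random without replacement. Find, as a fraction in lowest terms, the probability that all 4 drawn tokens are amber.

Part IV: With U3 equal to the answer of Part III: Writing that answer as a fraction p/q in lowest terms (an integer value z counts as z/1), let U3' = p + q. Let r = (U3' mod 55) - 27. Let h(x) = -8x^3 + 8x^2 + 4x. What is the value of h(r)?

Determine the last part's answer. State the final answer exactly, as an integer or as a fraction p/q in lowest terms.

-7160

Part I: total draws C(13,6) = 1716; favorable C(5,4)*C(8,2) = 140; P = 35/429; answer 35/429
Part II: U1 = 35/429; threaded value p + q = 464; w = -9; cross terms: (4*-9 - 14*-22)=272, (14*6 - 30*-9)=354, (30*26 - 32*6)=588, (32*37 - -32*26)=2016, (-32*2 - 5*37)=-249, (5*-22 - 4*2)=-118; twice the area = |2863| = 2863; area = 2863/2; boundary points = 1 + 1 + 2 + 1 + 1 + 1 = 7; strictly interior points = area - boundary/2 + 1 = 1429; answer 1429
Part III: U2 = 1429; d = 6; total draws C(16,4) = 1820; favorable C(6,4) = 15; P = 3/364; answer 3/364
Part IV: U3 = 3/364; threaded value p + q = 367; r = 10; -8*(10)^3 + 8*(10)^2 + 4*(10)^1 = (-8000) + (800) + (40) = -7160; answer -7160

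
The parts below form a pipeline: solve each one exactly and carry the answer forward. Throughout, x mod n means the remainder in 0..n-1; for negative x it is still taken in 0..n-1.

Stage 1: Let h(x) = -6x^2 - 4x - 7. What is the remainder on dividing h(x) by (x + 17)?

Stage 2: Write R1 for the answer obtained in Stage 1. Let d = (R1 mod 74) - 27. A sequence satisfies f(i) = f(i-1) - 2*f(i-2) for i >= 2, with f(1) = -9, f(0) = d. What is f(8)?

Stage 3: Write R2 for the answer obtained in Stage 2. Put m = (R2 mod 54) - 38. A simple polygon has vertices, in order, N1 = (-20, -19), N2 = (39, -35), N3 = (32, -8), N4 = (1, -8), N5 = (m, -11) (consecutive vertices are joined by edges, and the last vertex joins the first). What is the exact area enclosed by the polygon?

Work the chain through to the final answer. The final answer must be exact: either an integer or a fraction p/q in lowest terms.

Stage 1: remainder = value at the root: -6*(-17)^2 - 4*(-17)^1 - 7 = (-1734) + (68) + (-7) = -1673; answer -1673
Stage 2: R1 = -1673; d = 2; f(2) = 1*(-9) - 2*(2) = -13; iterating: f(2)=-13, f(3)=5, f(4)=31, f(5)=21, f(6)=-41, f(7)=-83, f(8)=-1; answer -1
Stage 3: R2 = -1; m = 15; cross terms: (-20*-35 - 39*-19)=1441, (39*-8 - 32*-35)=808, (32*-8 - 1*-8)=-248, (1*-11 - 15*-8)=109, (15*-19 - -20*-11)=-505; twice the area = |1605| = 1605; area = 1605/2; answer 1605/2

1605/2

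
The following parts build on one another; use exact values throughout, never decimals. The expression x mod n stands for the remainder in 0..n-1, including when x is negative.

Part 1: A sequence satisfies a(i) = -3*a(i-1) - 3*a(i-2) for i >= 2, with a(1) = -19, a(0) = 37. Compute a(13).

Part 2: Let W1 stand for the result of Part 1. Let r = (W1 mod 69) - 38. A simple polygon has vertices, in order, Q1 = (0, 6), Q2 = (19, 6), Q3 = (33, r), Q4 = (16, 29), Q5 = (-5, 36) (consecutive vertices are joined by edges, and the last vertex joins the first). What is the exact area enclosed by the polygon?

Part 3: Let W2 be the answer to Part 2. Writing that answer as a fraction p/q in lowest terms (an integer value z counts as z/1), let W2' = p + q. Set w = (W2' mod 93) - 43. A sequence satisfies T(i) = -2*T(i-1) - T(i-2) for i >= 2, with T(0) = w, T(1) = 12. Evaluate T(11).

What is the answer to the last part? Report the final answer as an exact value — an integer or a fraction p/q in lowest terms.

512

Part 1: a(2) = -3*(-19) - 3*(37) = -54; iterating: a(2)=-54, a(3)=219, a(4)=-495, a(5)=828, a(6)=-999, a(7)=513, a(8)=1458, a(9)=-5913, a(10)=13365, a(11)=-22356, a(12)=26973, a(13)=-13851; answer -13851
Part 2: W1 = -13851; r = -20; cross terms: (0*6 - 19*6)=-114, (19*-20 - 33*6)=-578, (33*29 - 16*-20)=1277, (16*36 - -5*29)=721, (-5*6 - 0*36)=-30; twice the area = |1276| = 1276; area = 638; answer 638
Part 3: W2 = 638; threaded value p + q = 639; w = 38; T(2) = -2*(12) - 1*(38) = -62; iterating: T(2)=-62, T(3)=112, T(4)=-162, T(5)=212, T(6)=-262, T(7)=312, T(8)=-362, T(9)=412, T(10)=-462, T(11)=512; answer 512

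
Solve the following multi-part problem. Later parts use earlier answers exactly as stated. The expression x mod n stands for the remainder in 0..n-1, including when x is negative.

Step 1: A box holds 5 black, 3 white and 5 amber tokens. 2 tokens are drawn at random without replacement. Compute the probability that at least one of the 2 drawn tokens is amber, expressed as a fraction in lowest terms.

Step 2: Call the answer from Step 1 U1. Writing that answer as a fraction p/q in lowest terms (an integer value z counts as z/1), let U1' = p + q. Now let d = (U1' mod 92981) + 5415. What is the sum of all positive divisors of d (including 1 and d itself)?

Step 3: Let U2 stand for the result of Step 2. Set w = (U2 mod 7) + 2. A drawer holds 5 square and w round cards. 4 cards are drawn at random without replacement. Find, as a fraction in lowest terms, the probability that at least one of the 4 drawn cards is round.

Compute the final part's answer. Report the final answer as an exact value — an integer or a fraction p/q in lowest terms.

Step 1: total draws C(13,2) = 78; complement C(8,2) = 28; favorable 78 - 28 = 50; P = 25/39; answer 25/39
Step 2: U1 = 25/39; threaded value p + q = 64; d = 5479; 5479 is prime, so its only divisors are 1 and 5479; sigma = 1 + 5479 = 5480; answer 5480
Step 3: U2 = 5480; w = 8; total draws C(13,4) = 715; complement C(5,4) = 5; favorable 715 - 5 = 710; P = 142/143; answer 142/143

142/143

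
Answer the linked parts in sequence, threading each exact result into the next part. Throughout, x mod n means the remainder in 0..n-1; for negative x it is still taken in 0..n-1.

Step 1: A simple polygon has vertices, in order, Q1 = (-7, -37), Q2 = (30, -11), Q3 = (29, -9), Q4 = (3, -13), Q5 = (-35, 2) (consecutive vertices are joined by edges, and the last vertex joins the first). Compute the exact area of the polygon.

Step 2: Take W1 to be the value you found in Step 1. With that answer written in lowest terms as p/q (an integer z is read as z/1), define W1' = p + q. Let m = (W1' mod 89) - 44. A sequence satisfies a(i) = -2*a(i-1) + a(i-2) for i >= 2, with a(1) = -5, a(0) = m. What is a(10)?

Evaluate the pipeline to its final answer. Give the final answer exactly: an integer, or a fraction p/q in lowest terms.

Step 1: cross terms: (-7*-11 - 30*-37)=1187, (30*-9 - 29*-11)=49, (29*-13 - 3*-9)=-350, (3*2 - -35*-13)=-449, (-35*-37 - -7*2)=1309; twice the area = |1746| = 1746; area = 873; answer 873
Step 2: W1 = 873; threaded value p + q = 874; m = 29; a(2) = -2*(-5) + 1*(29) = 39; iterating: a(2)=39, a(3)=-83, a(4)=205, a(5)=-493, a(6)=1191, a(7)=-2875, a(8)=6941, a(9)=-16757, a(10)=40455; answer 40455

40455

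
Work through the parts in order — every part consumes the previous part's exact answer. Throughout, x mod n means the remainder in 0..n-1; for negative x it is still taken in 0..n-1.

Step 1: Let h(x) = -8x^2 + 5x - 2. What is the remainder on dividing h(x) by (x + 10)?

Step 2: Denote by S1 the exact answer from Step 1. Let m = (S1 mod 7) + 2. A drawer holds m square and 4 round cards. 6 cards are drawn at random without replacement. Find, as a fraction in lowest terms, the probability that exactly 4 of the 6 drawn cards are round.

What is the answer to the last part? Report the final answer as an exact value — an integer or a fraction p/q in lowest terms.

3/14

Step 1: remainder = value at the root: -8*(-10)^2 + 5*(-10)^1 - 2 = (-800) + (-50) + (-2) = -852; answer -852
Step 2: S1 = -852; m = 4; total draws C(8,6) = 28; favorable C(4,4)*C(4,2) = 6; P = 3/14; answer 3/14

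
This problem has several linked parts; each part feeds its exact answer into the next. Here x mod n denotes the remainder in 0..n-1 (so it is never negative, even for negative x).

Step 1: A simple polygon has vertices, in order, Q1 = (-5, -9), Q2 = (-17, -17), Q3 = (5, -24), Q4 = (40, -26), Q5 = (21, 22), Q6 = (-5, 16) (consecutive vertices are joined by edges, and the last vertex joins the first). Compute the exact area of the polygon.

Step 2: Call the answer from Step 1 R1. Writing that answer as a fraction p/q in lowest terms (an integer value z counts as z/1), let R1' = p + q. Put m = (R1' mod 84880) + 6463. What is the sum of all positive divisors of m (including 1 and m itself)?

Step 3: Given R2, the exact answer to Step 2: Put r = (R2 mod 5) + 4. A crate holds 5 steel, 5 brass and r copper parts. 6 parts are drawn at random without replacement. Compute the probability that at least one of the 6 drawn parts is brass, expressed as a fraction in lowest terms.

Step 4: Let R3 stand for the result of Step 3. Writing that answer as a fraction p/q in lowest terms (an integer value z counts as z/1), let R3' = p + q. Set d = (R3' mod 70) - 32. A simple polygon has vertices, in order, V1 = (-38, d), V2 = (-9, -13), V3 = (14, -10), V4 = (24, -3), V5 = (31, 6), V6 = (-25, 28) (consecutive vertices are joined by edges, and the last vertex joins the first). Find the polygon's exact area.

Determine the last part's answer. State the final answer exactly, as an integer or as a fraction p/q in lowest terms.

Step 1: cross terms: (-5*-17 - -17*-9)=-68, (-17*-24 - 5*-17)=493, (5*-26 - 40*-24)=830, (40*22 - 21*-26)=1426, (21*16 - -5*22)=446, (-5*-9 - -5*16)=125; twice the area = |3252| = 3252; area = 1626; answer 1626
Step 2: R1 = 1626; threaded value p + q = 1627; m = 8090; 8090 = 2 * 5 * 809; sigma = (1 + 2) * (1 + 5) * (1 + 809) = 3 * 6 * 810 = 14580; answer 14580
Step 3: R2 = 14580; r = 4; total draws C(14,6) = 3003; complement C(9,6) = 84; favorable 3003 - 84 = 2919; P = 139/143; answer 139/143
Step 4: R3 = 139/143; threaded value p + q = 282; d = -30; cross terms: (-38*-13 - -9*-30)=224, (-9*-10 - 14*-13)=272, (14*-3 - 24*-10)=198, (24*6 - 31*-3)=237, (31*28 - -25*6)=1018, (-25*-30 - -38*28)=1814; twice the area = |3763| = 3763; area = 3763/2; answer 3763/2

3763/2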